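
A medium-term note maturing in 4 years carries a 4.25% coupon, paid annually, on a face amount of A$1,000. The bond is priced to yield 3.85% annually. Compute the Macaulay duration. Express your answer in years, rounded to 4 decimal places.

3.7639 years

Periodic yield y = 0.0385. Discount each cash flow and weight by its year:
  t   CF        PV=CF/(1+0.0385)^t    t·PV
  1        42.50        40.9244        40.9244
  2        42.50        39.4072        78.8145
  3        42.50        37.9463       113.8389
  4     1,042.50       896.2931     3,585.1725
  Σ                  1,014.5711     3,818.7502
Price P = Σ PV = 1,014.5711.
Macaulay duration = Σ(t·PV) / P = 3,818.7502 / 1,014.5711 = 3.76391 years.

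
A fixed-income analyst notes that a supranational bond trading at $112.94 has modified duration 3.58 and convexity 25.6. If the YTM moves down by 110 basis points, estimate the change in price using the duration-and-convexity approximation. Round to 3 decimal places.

Duration effect: -D_mod·Δy = -3.58 × (-0.011) = +0.039380
Convexity effect: ½·C·(Δy)² = 0.5 × 25.6 × (-0.011)² = +0.0015488
ΔP/P ≈ +0.039380 + 0.0015488 = +0.0409288
ΔP ≈ 112.94 × (+0.0409288) = +4.622498672.

+$4.622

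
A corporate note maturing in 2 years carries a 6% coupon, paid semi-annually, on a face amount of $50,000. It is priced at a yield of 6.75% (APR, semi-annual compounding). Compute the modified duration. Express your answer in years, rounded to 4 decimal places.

Periodic yield y = 0.03375. First find Macaulay duration:
  t   CF        PV=CF/(1+0.03375)^t    t·PV
  1     1,500.00     1,451.0278     1,451.0278
  2     1,500.00     1,403.6545     2,807.3089
  3     1,500.00     1,357.8278     4,073.4834
  4    51,500.00    45,096.7390   180,386.9561
  Σ                 49,309.2491   188,718.7762
P = 49,309.2491; Macaulay duration = 188,718.7762 / 49,309.2491 = 3.82725 half-year periods = 1.91362 years.
Modified duration = D_Mac / (1 + y) = 1.91362 / 1.03375 = 1.85115 years.

1.8511 years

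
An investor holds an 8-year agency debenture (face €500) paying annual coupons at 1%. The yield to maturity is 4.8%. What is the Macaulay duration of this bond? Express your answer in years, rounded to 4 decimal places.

Periodic yield y = 0.048. Discount each cash flow and weight by its year:
  t   CF        PV=CF/(1+0.048)^t    t·PV
  1         5.00         4.7710         4.7710
  2         5.00         4.5525         9.1049
  3         5.00         4.3440        13.0319
  4         5.00         4.1450        16.5800
  5         5.00         3.9552        19.7758
  6         5.00         3.7740        22.6440
  7         5.00         3.6011        25.2080
  8       505.00       347.0572     2,776.4580
  Σ                    376.2000     2,887.5737
Price P = Σ PV = 376.2000.
Macaulay duration = Σ(t·PV) / P = 2,887.5737 / 376.2000 = 7.67563 years.

7.6756 years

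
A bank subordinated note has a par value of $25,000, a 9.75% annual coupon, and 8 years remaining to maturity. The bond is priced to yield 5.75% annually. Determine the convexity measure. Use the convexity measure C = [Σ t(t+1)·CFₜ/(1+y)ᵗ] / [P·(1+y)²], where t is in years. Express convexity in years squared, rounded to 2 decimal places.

44.76

With y = 0.0575:
  t   CF        PV=CF/(1+0.0575)^t    t·PV        t(t+1)·PV
  1     2,437.50     2,304.9645     2,304.9645       4,609.9291
  2     2,437.50     2,179.6355     4,359.2710      13,077.8130
  3     2,437.50     2,061.1210     6,183.3631      24,733.4525
  4     2,437.50     1,949.0506     7,796.2025      38,981.0125
  5     2,437.50     1,843.0739     9,215.3694      55,292.2164
  6     2,437.50     1,742.8595    10,457.1568      73,200.0973
  7     2,437.50     1,648.0941    11,536.6584      92,293.2669
  8    27,437.50    17,542.9057   140,343.2457   1,263,089.2114
  Σ                 31,271.7048   192,196.2314   1,565,276.9990
P = 31,271.7048.
Convexity = Σ t(t+1)·PV / [P·(1+y)²] = 1,565,276.9990 / (31,271.7048 × 1.118306) = 44.75885.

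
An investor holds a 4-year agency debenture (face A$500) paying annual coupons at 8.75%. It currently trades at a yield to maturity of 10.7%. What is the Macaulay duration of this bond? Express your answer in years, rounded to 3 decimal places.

3.527 years

Periodic yield y = 0.107. Discount each cash flow and weight by its year:
  t   CF        PV=CF/(1+0.107)^t    t·PV
  1        43.75        39.5212        39.5212
  2        43.75        35.7012        71.4024
  3        43.75        32.2504        96.7512
  4       543.75       362.0835     1,448.3342
  Σ                    469.5564     1,656.0090
Price P = Σ PV = 469.5564.
Macaulay duration = Σ(t·PV) / P = 1,656.0090 / 469.5564 = 3.52675 years.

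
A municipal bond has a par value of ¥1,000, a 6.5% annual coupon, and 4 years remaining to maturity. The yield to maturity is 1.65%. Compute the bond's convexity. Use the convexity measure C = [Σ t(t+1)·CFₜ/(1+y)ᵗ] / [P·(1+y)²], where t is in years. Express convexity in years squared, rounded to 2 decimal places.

17.29

With y = 0.0165:
  t   CF        PV=CF/(1+0.0165)^t    t·PV        t(t+1)·PV
  1        65.00        63.9449        63.9449         127.8898
  2        65.00        62.9069       125.8139         377.4417
  3        65.00        61.8858       185.6575         742.6299
  4     1,065.00       997.5165     3,990.0659      19,950.3294
  Σ                  1,186.2542     4,365.4822      21,198.2909
P = 1,186.2542.
Convexity = Σ t(t+1)·PV / [P·(1+y)²] = 21,198.2909 / (1,186.2542 × 1.033272) = 17.29451.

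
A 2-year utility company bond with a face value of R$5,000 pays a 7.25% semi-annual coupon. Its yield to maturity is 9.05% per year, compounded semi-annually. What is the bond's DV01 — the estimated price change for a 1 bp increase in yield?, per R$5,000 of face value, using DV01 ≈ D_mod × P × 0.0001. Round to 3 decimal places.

R$0.877

Periodic yield y = 0.04525.
  t   CF        PV=CF/(1+0.04525)^t    t·PV
  1       181.25       173.4035       173.4035
  2       181.25       165.8967       331.7933
  3       181.25       158.7148       476.1445
  4     5,181.25     4,340.6407    17,362.5630
  Σ                  4,838.6557    18,343.9043
P = 4,838.6557; D_Mac = 3.79112 half-year periods = 1.89556 yrs; D_mod = 1.81350 yrs.
DV01 ≈ 1.81350 × 4,838.6557 × 0.0001 = 0.877489.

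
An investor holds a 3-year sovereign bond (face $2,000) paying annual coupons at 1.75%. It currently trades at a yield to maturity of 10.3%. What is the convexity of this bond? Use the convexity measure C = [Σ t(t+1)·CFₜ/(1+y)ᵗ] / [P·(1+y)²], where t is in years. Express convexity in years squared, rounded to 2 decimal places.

9.61

With y = 0.103:
  t   CF        PV=CF/(1+0.103)^t    t·PV        t(t+1)·PV
  1        35.00        31.7316        31.7316          63.4633
  2        35.00        28.7685        57.5370         172.6109
  3     2,035.00     1,516.4842     4,549.4525      18,197.8098
  Σ                  1,576.9843     4,638.7211      18,433.8840
P = 1,576.9843.
Convexity = Σ t(t+1)·PV / [P·(1+y)²] = 18,433.8840 / (1,576.9843 × 1.216609) = 9.60812.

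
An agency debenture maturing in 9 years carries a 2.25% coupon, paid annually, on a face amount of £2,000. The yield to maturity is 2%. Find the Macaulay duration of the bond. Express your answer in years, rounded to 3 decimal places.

Periodic yield y = 0.02. Discount each cash flow and weight by its year:
  t   CF        PV=CF/(1+0.02)^t    t·PV
  1        45.00        44.1176        44.1176
  2        45.00        43.2526        86.5052
  3        45.00        42.4045       127.2135
  4        45.00        41.5730       166.2922
  5        45.00        40.7579       203.7894
  6        45.00        39.9587       239.7523
  7        45.00        39.1752       274.2265
  8        45.00        38.4071       307.2565
  9     2,045.00     1,711.1645    15,400.4807
  Σ                  2,040.8112    16,849.6339
Price P = Σ PV = 2,040.8112.
Macaulay duration = Σ(t·PV) / P = 16,849.6339 / 2,040.8112 = 8.25634 years.

8.256 years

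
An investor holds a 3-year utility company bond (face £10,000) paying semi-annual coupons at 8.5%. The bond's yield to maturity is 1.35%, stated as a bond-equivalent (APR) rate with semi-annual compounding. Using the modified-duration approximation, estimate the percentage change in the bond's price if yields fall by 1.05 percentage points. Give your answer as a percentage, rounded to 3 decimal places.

+2.858%

Periodic yield y = 0.00675. Modified duration first:
  t   CF        PV=CF/(1+0.00675)^t    t·PV
  1       425.00       422.1505       422.1505
  2       425.00       419.3201       838.6401
  3       425.00       416.5086     1,249.5259
  4       425.00       413.7161     1,654.8642
  5       425.00       410.9422     2,054.7110
  6    10,425.00    10,012.5854    60,075.5125
  Σ                 12,095.2229    66,295.4043
P = 12,095.2229; D_Mac = 5.48112 half-year periods = 2.74056 yrs; D_mod = 2.74056/(1+0.00675) = 2.72219 yrs.
ΔP/P ≈ -D_mod · Δy = -2.72219 × (-0.0105) = +0.028583 = +2.8583%.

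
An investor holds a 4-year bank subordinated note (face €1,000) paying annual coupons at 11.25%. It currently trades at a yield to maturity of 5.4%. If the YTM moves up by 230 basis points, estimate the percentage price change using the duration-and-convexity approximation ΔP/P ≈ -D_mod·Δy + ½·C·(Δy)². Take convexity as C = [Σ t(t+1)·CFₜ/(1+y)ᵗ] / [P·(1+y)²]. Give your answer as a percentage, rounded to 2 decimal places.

-7.21%

With y = 0.054:
  t   CF        PV=CF/(1+0.054)^t    t·PV        t(t+1)·PV
  1       112.50       106.7362       106.7362         213.4725
  2       112.50       101.2678       202.5356         607.6067
  3       112.50        96.0795       288.2385       1,152.9539
  4     1,112.50       901.4416     3,605.7662      18,028.8312
  Σ                  1,205.5251     4,203.2765      20,002.8642
P = 1,205.5251; D_Mac = 3.48668 yrs; D_mod = 3.30804 yrs; C = 14.93601.
Duration effect: -3.30804 × (+0.023) = -0.076085
Convexity effect: 0.5 × 14.93601 × (0.023)² = +0.0039506
ΔP/P ≈ -0.076085 + 0.0039506 = -0.072134 = -7.2134%.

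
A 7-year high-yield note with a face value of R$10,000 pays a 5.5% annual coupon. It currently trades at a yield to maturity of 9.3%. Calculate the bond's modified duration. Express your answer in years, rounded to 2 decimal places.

Periodic yield y = 0.093. First find Macaulay duration:
  t   CF        PV=CF/(1+0.093)^t    t·PV
  1       550.00       503.2022       503.2022
  2       550.00       460.3863       920.7725
  3       550.00       421.2134     1,263.6403
  4       550.00       385.3737     1,541.4947
  5       550.00       352.5834     1,762.9171
  6       550.00       322.5832     1,935.4991
  7    10,550.00     5,661.2369    39,628.6580
  Σ                  8,106.5790    47,556.1839
P = 8,106.5790; Macaulay duration = 47,556.1839 / 8,106.5790 = 5.86637 years.
Modified duration = D_Mac / (1 + y) = 5.86637 / 1.093 = 5.36722 years.

5.37 years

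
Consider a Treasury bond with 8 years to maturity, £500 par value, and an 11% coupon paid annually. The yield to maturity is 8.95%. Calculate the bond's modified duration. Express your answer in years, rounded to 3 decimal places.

5.359 years

Periodic yield y = 0.0895. First find Macaulay duration:
  t   CF        PV=CF/(1+0.0895)^t    t·PV
  1        55.00        50.4819        50.4819
  2        55.00        46.3349        92.6698
  3        55.00        42.5286       127.5858
  4        55.00        39.0350       156.1398
  5        55.00        35.8283       179.1416
  6        55.00        32.8851       197.3107
  7        55.00        30.1837       211.2857
  8       555.00       279.5600     2,236.4804
  Σ                    556.8375     3,251.0956
P = 556.8375; Macaulay duration = 3,251.0956 / 556.8375 = 5.83850 years.
Modified duration = D_Mac / (1 + y) = 5.83850 / 1.0895 = 5.35888 years.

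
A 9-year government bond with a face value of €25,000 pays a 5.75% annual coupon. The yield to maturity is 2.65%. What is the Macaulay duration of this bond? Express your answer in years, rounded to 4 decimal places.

7.4746 years

Periodic yield y = 0.0265. Discount each cash flow and weight by its year:
  t   CF        PV=CF/(1+0.0265)^t    t·PV
  1     1,437.50     1,400.3897     1,400.3897
  2     1,437.50     1,364.2374     2,728.4748
  3     1,437.50     1,329.0184     3,987.0552
  4     1,437.50     1,294.7086     5,178.8345
  5     1,437.50     1,261.2846     6,306.4229
  6     1,437.50     1,228.7234     7,372.3404
  7     1,437.50     1,197.0028     8,379.0198
  8     1,437.50     1,166.1012     9,328.8092
  9    26,437.50    20,892.4707   188,032.2361
  Σ                 31,133.9367   232,713.5825
Price P = Σ PV = 31,133.9367.
Macaulay duration = Σ(t·PV) / P = 232,713.5825 / 31,133.9367 = 7.47460 years.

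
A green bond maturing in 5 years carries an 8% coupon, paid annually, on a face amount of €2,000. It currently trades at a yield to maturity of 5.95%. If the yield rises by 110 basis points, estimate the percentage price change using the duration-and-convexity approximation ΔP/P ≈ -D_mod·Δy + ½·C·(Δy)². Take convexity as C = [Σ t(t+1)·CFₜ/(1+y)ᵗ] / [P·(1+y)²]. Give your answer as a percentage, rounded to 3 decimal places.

With y = 0.0595:
  t   CF        PV=CF/(1+0.0595)^t    t·PV        t(t+1)·PV
  1       160.00       151.0146       151.0146         302.0293
  2       160.00       142.5339       285.0677         855.2032
  3       160.00       134.5294       403.5881       1,614.3524
  4       160.00       126.9744       507.8976       2,539.4878
  5     2,160.00     1,617.8898     8,089.4492      48,536.6950
  Σ                  2,172.9421     9,437.0172      53,847.7677
P = 2,172.9421; D_Mac = 4.34297 yrs; D_mod = 4.09907 yrs; C = 22.07586.
Duration effect: -4.09907 × (+0.011) = -0.045090
Convexity effect: 0.5 × 22.07586 × (0.011)² = +0.0013356
ΔP/P ≈ -0.045090 + 0.0013356 = -0.043754 = -4.3754%.

-4.375%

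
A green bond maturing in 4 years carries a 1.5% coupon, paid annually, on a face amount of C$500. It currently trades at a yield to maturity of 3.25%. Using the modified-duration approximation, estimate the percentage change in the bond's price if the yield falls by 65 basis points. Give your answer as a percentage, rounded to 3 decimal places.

Periodic yield y = 0.0325. Modified duration first:
  t   CF        PV=CF/(1+0.0325)^t    t·PV
  1         7.50         7.2639         7.2639
  2         7.50         7.0353        14.0706
  3         7.50         6.8138        20.4415
  4       507.50       446.5559     1,786.2235
  Σ                    467.6689     1,827.9994
P = 467.6689; D_Mac = 3.90875 yrs; D_mod = 3.90875/(1+0.0325) = 3.78571 yrs.
ΔP/P ≈ -D_mod · Δy = -3.78571 × (-0.0065) = +0.024607 = +2.4607%.

+2.461%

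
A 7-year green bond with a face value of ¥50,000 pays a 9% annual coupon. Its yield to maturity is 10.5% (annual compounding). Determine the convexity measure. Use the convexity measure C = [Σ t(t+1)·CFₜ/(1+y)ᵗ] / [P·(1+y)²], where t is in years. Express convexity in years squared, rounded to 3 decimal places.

With y = 0.105:
  t   CF        PV=CF/(1+0.105)^t    t·PV        t(t+1)·PV
  1     4,500.00     4,072.3982     4,072.3982       8,144.7964
  2     4,500.00     3,685.4282     7,370.8565      22,112.5694
  3     4,500.00     3,335.2292    10,005.6875      40,022.7500
  4     4,500.00     3,018.3069    12,073.2277      60,366.1387
  5     4,500.00     2,731.4995    13,657.4974      81,944.9847
  6     4,500.00     2,471.9452    14,831.6714     103,821.7001
  7    54,500.00    27,093.2158   189,652.5106   1,517,220.0845
  Σ                 46,408.0230   251,663.8493   1,833,633.0237
P = 46,408.0230.
Convexity = Σ t(t+1)·PV / [P·(1+y)²] = 1,833,633.0237 / (46,408.0230 × 1.221025) = 32.35898.

32.359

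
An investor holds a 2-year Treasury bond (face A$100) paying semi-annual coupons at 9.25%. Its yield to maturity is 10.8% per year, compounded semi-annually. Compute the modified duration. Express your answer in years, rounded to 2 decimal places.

Periodic yield y = 0.054. First find Macaulay duration:
  t   CF        PV=CF/(1+0.054)^t    t·PV
  1        4.625         4.3880         4.3880
  2        4.625         4.1632         8.3265
  3        4.625         3.9499        11.8498
  4      104.625        84.7760       339.1041
  Σ                     97.2772       363.6684
P = 97.2772; Macaulay duration = 363.6684 / 97.2772 = 3.73847 half-year periods = 1.86924 years.
Modified duration = D_Mac / (1 + y) = 1.86924 / 1.054 = 1.77347 years.

1.77 years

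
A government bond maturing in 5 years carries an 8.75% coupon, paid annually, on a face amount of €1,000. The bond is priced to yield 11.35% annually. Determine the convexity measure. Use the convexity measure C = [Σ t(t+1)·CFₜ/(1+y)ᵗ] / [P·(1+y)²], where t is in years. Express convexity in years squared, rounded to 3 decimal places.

19.200

With y = 0.1135:
  t   CF        PV=CF/(1+0.1135)^t    t·PV        t(t+1)·PV
  1        87.50        78.5811        78.5811         157.1621
  2        87.50        70.5712       141.1424         423.4273
  3        87.50        63.3778       190.1335         760.5340
  4        87.50        56.9177       227.6707       1,138.3535
  5     1,087.50       635.2990     3,176.4949      19,058.9694
  Σ                    904.7468     3,814.0226      21,538.4464
P = 904.7468.
Convexity = Σ t(t+1)·PV / [P·(1+y)²] = 21,538.4464 / (904.7468 × 1.239882) = 19.20025.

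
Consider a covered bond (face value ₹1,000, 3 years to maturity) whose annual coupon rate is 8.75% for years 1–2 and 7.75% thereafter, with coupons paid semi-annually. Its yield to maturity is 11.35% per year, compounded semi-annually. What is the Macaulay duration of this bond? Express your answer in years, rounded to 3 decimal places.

2.690 years

Periodic yield y = 0.05675. Discount each cash flow and weight by its period:
  t   CF        PV=CF/(1+0.05675)^t    t·PV
  1        43.75        41.4005        41.4005
  2        43.75        39.1772        78.3544
  3        43.75        37.0733       111.2199
  4        43.75        35.0824       140.3295
  5        38.75        29.4043       147.0214
  6     1,038.75       745.8947     4,475.3680
  Σ                    928.0323     4,993.6937
Price P = Σ PV = 928.0323.
Macaulay duration = Σ(t·PV) / P = 4,993.6937 / 928.0323 = 5.38095 half-year periods.
In years: 5.38095 / 2 = 2.69047 years.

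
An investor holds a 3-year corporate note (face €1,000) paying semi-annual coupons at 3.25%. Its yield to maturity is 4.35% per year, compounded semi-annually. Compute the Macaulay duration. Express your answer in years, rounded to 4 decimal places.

2.8804 years

Periodic yield y = 0.02175. Discount each cash flow and weight by its period:
  t   CF        PV=CF/(1+0.02175)^t    t·PV
  1        16.25        15.9041        15.9041
  2        16.25        15.5655        31.1311
  3        16.25        15.2342        45.7026
  4        16.25        14.9099        59.6396
  5        16.25        14.5925        72.9626
  6     1,016.25       893.1670     5,359.0021
  Σ                    969.3733     5,584.3421
Price P = Σ PV = 969.3733.
Macaulay duration = Σ(t·PV) / P = 5,584.3421 / 969.3733 = 5.76078 half-year periods.
In years: 5.76078 / 2 = 2.88039 years.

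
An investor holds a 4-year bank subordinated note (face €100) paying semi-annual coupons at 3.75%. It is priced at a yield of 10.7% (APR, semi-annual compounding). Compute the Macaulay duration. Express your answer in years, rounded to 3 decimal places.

3.710 years

Periodic yield y = 0.0535. Discount each cash flow and weight by its period:
  t   CF        PV=CF/(1+0.0535)^t    t·PV
  1        1.875         1.7798         1.7798
  2        1.875         1.6894         3.3788
  3        1.875         1.6036         4.8108
  4        1.875         1.5222         6.0887
  5        1.875         1.4449         7.2243
  6        1.875         1.3715         8.2290
  7        1.875         1.3018         9.1129
  8      101.875        67.1415       537.1323
  Σ                     77.8547       577.7566
Price P = Σ PV = 77.8547.
Macaulay duration = Σ(t·PV) / P = 577.7566 / 77.8547 = 7.42096 half-year periods.
In years: 7.42096 / 2 = 3.71048 years.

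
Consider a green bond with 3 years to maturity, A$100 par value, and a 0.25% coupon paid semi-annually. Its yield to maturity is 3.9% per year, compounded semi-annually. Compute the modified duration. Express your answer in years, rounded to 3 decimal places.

Periodic yield y = 0.0195. First find Macaulay duration:
  t   CF        PV=CF/(1+0.0195)^t    t·PV
  1        0.125         0.1226         0.1226
  2        0.125         0.1203         0.2405
  3        0.125         0.1180         0.3539
  4        0.125         0.1157         0.4628
  5        0.125         0.1135         0.5675
  6      100.125        89.1701       535.0205
  Σ                     89.7601       536.7678
P = 89.7601; Macaulay duration = 536.7678 / 89.7601 = 5.98003 half-year periods = 2.99001 years.
Modified duration = D_Mac / (1 + y) = 2.99001 / 1.0195 = 2.93282 years.

2.933 years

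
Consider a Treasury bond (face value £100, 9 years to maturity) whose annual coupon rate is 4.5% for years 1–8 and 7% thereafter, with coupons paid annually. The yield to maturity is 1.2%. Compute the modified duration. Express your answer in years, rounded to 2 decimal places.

7.71 years

Periodic yield y = 0.012. First find Macaulay duration:
  t   CF        PV=CF/(1+0.012)^t    t·PV
  1         4.50         4.4466         4.4466
  2         4.50         4.3939         8.7878
  3         4.50         4.3418        13.0254
  4         4.50         4.2903        17.1613
  5         4.50         4.2395        21.1973
  6         4.50         4.1892        25.1351
  7         4.50         4.1395        28.9766
  8         4.50         4.0904        32.7234
  9       107.00        96.1079       864.9713
  Σ                    130.2392     1,016.4248
P = 130.2392; Macaulay duration = 1,016.4248 / 130.2392 = 7.80429 years.
Modified duration = D_Mac / (1 + y) = 7.80429 / 1.012 = 7.71175 years.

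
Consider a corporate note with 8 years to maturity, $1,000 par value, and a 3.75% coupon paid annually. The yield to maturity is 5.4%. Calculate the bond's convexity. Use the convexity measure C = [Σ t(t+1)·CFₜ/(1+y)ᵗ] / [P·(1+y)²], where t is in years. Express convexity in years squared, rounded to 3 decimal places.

54.084

With y = 0.054:
  t   CF        PV=CF/(1+0.054)^t    t·PV        t(t+1)·PV
  1        37.50        35.5787        35.5787          71.1575
  2        37.50        33.7559        67.5119         202.5356
  3        37.50        32.0265        96.0795         384.3180
  4        37.50        30.3857       121.5427         607.7134
  5        37.50        28.8289       144.1445         864.8673
  6        37.50        27.3519       164.1114       1,148.7801
  7        37.50        25.9506       181.6540       1,453.2322
  8     1,037.50       681.1821     5,449.4567      49,045.1102
  Σ                    895.0603     6,260.0795      53,777.7142
P = 895.0603.
Convexity = Σ t(t+1)·PV / [P·(1+y)²] = 53,777.7142 / (895.0603 × 1.110916) = 54.08400.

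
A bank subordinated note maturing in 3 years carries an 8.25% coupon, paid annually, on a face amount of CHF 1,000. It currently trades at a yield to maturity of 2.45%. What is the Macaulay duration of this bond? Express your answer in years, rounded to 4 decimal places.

Periodic yield y = 0.0245. Discount each cash flow and weight by its year:
  t   CF        PV=CF/(1+0.0245)^t    t·PV
  1        82.50        80.5271        80.5271
  2        82.50        78.6014       157.2027
  3     1,082.50     1,006.6813     3,020.0440
  Σ                  1,165.8098     3,257.7738
Price P = Σ PV = 1,165.8098.
Macaulay duration = Σ(t·PV) / P = 3,257.7738 / 1,165.8098 = 2.79443 years.

2.7944 years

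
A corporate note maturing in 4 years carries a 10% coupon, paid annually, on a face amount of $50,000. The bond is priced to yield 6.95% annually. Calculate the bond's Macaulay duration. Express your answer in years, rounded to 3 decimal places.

Periodic yield y = 0.0695. Discount each cash flow and weight by its year:
  t   CF        PV=CF/(1+0.0695)^t    t·PV
  1     5,000.00     4,675.0818     4,675.0818
  2     5,000.00     4,371.2780     8,742.5560
  3     5,000.00     4,087.2165    12,261.6494
  4    55,000.00    42,037.7569   168,151.0274
  Σ                 55,171.3331   193,830.3146
Price P = Σ PV = 55,171.3331.
Macaulay duration = Σ(t·PV) / P = 193,830.3146 / 55,171.3331 = 3.51324 years.

3.513 years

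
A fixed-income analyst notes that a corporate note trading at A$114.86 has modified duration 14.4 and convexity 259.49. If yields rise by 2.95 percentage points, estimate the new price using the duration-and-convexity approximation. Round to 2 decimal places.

A$79.04

Duration effect: -D_mod·Δy = -14.4 × (+0.0295) = -0.424800
Convexity effect: ½·C·(Δy)² = 0.5 × 259.49 × (0.0295)² = +0.11291058625
ΔP/P ≈ -0.424800 + 0.11291058625 = -0.31188941375
New price ≈ 114.86 × (1 - 0.31188941375) = 79.036381936675.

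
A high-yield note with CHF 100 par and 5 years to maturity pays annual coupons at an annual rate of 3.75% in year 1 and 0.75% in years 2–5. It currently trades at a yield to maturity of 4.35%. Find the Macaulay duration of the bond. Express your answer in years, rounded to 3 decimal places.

Periodic yield y = 0.0435. Discount each cash flow and weight by its year:
  t   CF        PV=CF/(1+0.0435)^t    t·PV
  1         3.75         3.5937         3.5937
  2         0.75         0.6888         1.3775
  3         0.75         0.6601         1.9802
  4         0.75         0.6325         2.5302
  5       100.75        81.4297       407.1485
  Σ                     87.0047       416.6300
Price P = Σ PV = 87.0047.
Macaulay duration = Σ(t·PV) / P = 416.6300 / 87.0047 = 4.78859 years.

4.789 years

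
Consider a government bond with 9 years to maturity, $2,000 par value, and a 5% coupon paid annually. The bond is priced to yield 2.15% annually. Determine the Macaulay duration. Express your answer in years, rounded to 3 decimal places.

7.637 years

Periodic yield y = 0.0215. Discount each cash flow and weight by its year:
  t   CF        PV=CF/(1+0.0215)^t    t·PV
  1       100.00        97.8953        97.8953
  2       100.00        95.8348       191.6696
  3       100.00        93.8177       281.4532
  4       100.00        91.8431       367.3724
  5       100.00        89.9100       449.5502
  6       100.00        88.0177       528.1059
  7       100.00        86.1651       603.1557
  8       100.00        84.3515       674.8123
  9     2,100.00     1,734.0993    15,606.8935
  Σ                  2,461.9345    18,800.9080
Price P = Σ PV = 2,461.9345.
Macaulay duration = Σ(t·PV) / P = 18,800.9080 / 2,461.9345 = 7.63664 years.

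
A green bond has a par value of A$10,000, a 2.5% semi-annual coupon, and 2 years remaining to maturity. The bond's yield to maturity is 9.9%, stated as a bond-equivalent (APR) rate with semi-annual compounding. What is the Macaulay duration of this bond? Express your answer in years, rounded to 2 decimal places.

Periodic yield y = 0.0495. Discount each cash flow and weight by its period:
  t   CF        PV=CF/(1+0.0495)^t    t·PV
  1       125.00       119.1043       119.1043
  2       125.00       113.4867       226.9735
  3       125.00       108.1341       324.4023
  4    10,125.00     8,345.7479    33,382.9915
  Σ                  8,686.4730    34,053.4716
Price P = Σ PV = 8,686.4730.
Macaulay duration = Σ(t·PV) / P = 34,053.4716 / 8,686.4730 = 3.92029 half-year periods.
In years: 3.92029 / 2 = 1.96014 years.

1.96 years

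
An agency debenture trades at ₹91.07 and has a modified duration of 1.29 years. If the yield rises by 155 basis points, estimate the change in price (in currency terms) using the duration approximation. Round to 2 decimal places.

-₹1.82

Duration approximation: ΔP/P ≈ -D_mod · Δy = -1.29 × (+0.0155) = -0.019995.
ΔP ≈ 91.07 × (-0.019995) = -1.82094465.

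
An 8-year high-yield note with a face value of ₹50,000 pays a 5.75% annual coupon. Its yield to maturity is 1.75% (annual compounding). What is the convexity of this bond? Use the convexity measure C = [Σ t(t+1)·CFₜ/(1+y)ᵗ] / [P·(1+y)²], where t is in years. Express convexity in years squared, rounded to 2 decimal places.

55.93

With y = 0.0175:
  t   CF        PV=CF/(1+0.0175)^t    t·PV        t(t+1)·PV
  1     2,875.00     2,825.5528     2,825.5528       5,651.1057
  2     2,875.00     2,776.9561     5,553.9122      16,661.7366
  3     2,875.00     2,729.1952     8,187.5855      32,750.3421
  4     2,875.00     2,682.2557    10,729.0228      53,645.1141
  5     2,875.00     2,636.1235    13,180.6177      79,083.7062
  6     2,875.00     2,590.7848    15,544.7088     108,812.9619
  7     2,875.00     2,546.2259    17,823.5810     142,588.6479
  8    52,875.00    46,023.0119   368,184.0954   3,313,656.8588
  Σ                 64,810.1059   442,029.0763   3,752,850.4732
P = 64,810.1059.
Convexity = Σ t(t+1)·PV / [P·(1+y)²] = 3,752,850.4732 / (64,810.1059 × 1.035306) = 55.93063.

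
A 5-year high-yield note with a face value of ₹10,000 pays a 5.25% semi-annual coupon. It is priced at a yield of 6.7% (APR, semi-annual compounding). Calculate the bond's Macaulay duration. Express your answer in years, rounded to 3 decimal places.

4.441 years

Periodic yield y = 0.0335. Discount each cash flow and weight by its period:
  t   CF        PV=CF/(1+0.0335)^t    t·PV
  1       262.50       253.9913       253.9913
  2       262.50       245.7584       491.5168
  3       262.50       237.7923       713.3770
  4       262.50       230.0845       920.3380
  5       262.50       222.6265     1,113.1326
  6       262.50       215.4103     1,292.4617
  7       262.50       208.4279     1,458.9956
  8       262.50       201.6719     1,613.3755
  9       262.50       195.1349     1,756.2142
  10   10,262.50     7,381.5635    73,815.6351
  Σ                  9,392.4616    83,429.0378
Price P = Σ PV = 9,392.4616.
Macaulay duration = Σ(t·PV) / P = 83,429.0378 / 9,392.4616 = 8.88255 half-year periods.
In years: 8.88255 / 2 = 4.44128 years.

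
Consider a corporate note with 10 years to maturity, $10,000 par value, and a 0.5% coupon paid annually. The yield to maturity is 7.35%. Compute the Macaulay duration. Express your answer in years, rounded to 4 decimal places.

9.6666 years

Periodic yield y = 0.0735. Discount each cash flow and weight by its year:
  t   CF        PV=CF/(1+0.0735)^t    t·PV
  1        50.00        46.5766        46.5766
  2        50.00        43.3876        86.7753
  3        50.00        40.4170       121.2509
  4        50.00        37.6497       150.5989
  5        50.00        35.0719       175.3597
  6        50.00        32.6706       196.0239
  7        50.00        30.4338       213.0363
  8        50.00        28.3500       226.8003
  9        50.00        26.4090       237.6808
  10   10,050.00     4,944.7641    49,447.6406
  Σ                  5,265.7304    50,901.7433
Price P = Σ PV = 5,265.7304.
Macaulay duration = Σ(t·PV) / P = 50,901.7433 / 5,265.7304 = 9.66661 years.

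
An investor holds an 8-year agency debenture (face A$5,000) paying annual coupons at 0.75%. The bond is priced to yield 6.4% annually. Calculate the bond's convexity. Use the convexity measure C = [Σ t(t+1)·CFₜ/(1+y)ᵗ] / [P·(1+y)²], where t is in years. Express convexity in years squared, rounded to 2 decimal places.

With y = 0.064:
  t   CF        PV=CF/(1+0.064)^t    t·PV        t(t+1)·PV
  1        37.50        35.2444        35.2444          70.4887
  2        37.50        33.1244        66.2488         198.7464
  3        37.50        31.1320        93.3959         373.5835
  4        37.50        29.2594       117.0374         585.1871
  5        37.50        27.4994       137.4970         824.9818
  6        37.50        25.8453       155.0718       1,085.5024
  7        37.50        24.2907       170.0348       1,360.2787
  8     5,037.50     3,066.7759    24,534.2068     220,807.8616
  Σ                  3,273.1713    25,308.7369     225,306.6302
P = 3,273.1713.
Convexity = Σ t(t+1)·PV / [P·(1+y)²] = 225,306.6302 / (3,273.1713 × 1.132096) = 60.80258.

60.80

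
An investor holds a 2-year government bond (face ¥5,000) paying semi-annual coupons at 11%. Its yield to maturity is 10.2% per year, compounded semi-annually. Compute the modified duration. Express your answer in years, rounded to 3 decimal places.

1.760 years

Periodic yield y = 0.051. First find Macaulay duration:
  t   CF        PV=CF/(1+0.051)^t    t·PV
  1       275.00       261.6556       261.6556
  2       275.00       248.9587       497.9173
  3       275.00       236.8779       710.6337
  4     5,275.00     4,323.2624    17,293.0498
  Σ                  5,070.7546    18,763.2564
P = 5,070.7546; Macaulay duration = 18,763.2564 / 5,070.7546 = 3.70029 half-year periods = 1.85014 years.
Modified duration = D_Mac / (1 + y) = 1.85014 / 1.051 = 1.76037 years.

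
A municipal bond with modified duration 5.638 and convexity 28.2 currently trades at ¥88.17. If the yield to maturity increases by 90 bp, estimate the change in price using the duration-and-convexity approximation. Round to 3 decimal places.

Duration effect: -D_mod·Δy = -5.638 × (+0.009) = -0.050742
Convexity effect: ½·C·(Δy)² = 0.5 × 28.2 × (0.009)² = +0.0011421
ΔP/P ≈ -0.050742 + 0.0011421 = -0.0495999
ΔP ≈ 88.17 × (-0.0495999) = -4.373223183.

-¥4.373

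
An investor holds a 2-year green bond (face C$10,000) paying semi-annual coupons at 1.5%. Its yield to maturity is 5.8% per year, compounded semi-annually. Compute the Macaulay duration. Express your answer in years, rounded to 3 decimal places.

1.977 years

Periodic yield y = 0.029. Discount each cash flow and weight by its period:
  t   CF        PV=CF/(1+0.029)^t    t·PV
  1        75.00        72.8863        72.8863
  2        75.00        70.8322       141.6643
  3        75.00        68.8359       206.5078
  4    10,075.00     8,986.3547    35,945.4187
  Σ                  9,198.9091    36,366.4771
Price P = Σ PV = 9,198.9091.
Macaulay duration = Σ(t·PV) / P = 36,366.4771 / 9,198.9091 = 3.95335 half-year periods.
In years: 3.95335 / 2 = 1.97667 years.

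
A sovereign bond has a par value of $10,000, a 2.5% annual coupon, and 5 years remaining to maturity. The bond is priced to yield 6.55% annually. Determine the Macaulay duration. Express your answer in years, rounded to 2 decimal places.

Periodic yield y = 0.0655. Discount each cash flow and weight by its year:
  t   CF        PV=CF/(1+0.0655)^t    t·PV
  1       250.00       234.6316       234.6316
  2       250.00       220.2080       440.4160
  3       250.00       206.6711       620.0132
  4       250.00       193.9663       775.8650
  5    10,250.00     7,463.7416    37,318.7080
  Σ                  8,319.2185    39,389.6338
Price P = Σ PV = 8,319.2185.
Macaulay duration = Σ(t·PV) / P = 39,389.6338 / 8,319.2185 = 4.73478 years.

4.73 years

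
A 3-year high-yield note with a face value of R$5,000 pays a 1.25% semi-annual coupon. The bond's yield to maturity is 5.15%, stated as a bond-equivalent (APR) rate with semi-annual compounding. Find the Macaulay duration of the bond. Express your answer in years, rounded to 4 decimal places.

2.9505 years

Periodic yield y = 0.02575. Discount each cash flow and weight by its period:
  t   CF        PV=CF/(1+0.02575)^t    t·PV
  1        31.25        30.4655        30.4655
  2        31.25        29.7007        59.4014
  3        31.25        28.9551        86.8654
  4        31.25        28.2282       112.9130
  5        31.25        27.5196       137.5981
  6     5,031.25     4,319.4330    25,916.5981
  Σ                  4,464.3022    26,343.8415
Price P = Σ PV = 4,464.3022.
Macaulay duration = Σ(t·PV) / P = 26,343.8415 / 4,464.3022 = 5.90100 half-year periods.
In years: 5.90100 / 2 = 2.95050 years.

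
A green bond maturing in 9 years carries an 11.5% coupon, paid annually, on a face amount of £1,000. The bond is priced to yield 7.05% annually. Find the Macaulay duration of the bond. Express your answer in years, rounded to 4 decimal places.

Periodic yield y = 0.0705. Discount each cash flow and weight by its year:
  t   CF        PV=CF/(1+0.0705)^t    t·PV
  1       115.00       107.4264       107.4264
  2       115.00       100.3516       200.7033
  3       115.00        93.7428       281.2283
  4       115.00        87.5692       350.2766
  5       115.00        81.8021       409.0105
  6       115.00        76.4149       458.4891
  7       115.00        71.3824       499.6768
  8       115.00        66.6814       533.4509
  9     1,115.00       603.9414     5,435.4729
  Σ                  1,289.3122     8,275.7349
Price P = Σ PV = 1,289.3122.
Macaulay duration = Σ(t·PV) / P = 8,275.7349 / 1,289.3122 = 6.41872 years.

6.4187 years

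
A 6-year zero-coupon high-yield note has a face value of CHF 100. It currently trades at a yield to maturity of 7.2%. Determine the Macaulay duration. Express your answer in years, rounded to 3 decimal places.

A zero-coupon bond has a single cash flow at maturity, so its Macaulay duration equals its maturity: 6 years.

6.000 years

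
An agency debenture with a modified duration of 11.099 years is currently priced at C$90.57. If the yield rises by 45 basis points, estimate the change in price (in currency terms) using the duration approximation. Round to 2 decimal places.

-C$4.52

Duration approximation: ΔP/P ≈ -D_mod · Δy = -11.099 × (+0.0045) = -0.0499455.
ΔP ≈ 90.57 × (-0.0499455) = -4.523563935.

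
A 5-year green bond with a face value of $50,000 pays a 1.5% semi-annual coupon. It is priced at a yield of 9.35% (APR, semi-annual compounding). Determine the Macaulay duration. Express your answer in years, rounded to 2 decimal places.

4.79 years

Periodic yield y = 0.04675. Discount each cash flow and weight by its period:
  t   CF        PV=CF/(1+0.04675)^t    t·PV
  1       375.00       358.2517       358.2517
  2       375.00       342.2515       684.5030
  3       375.00       326.9658       980.8975
  4       375.00       312.3629     1,249.4514
  5       375.00       298.4121     1,492.0605
  6       375.00       285.0844     1,710.5064
  7       375.00       272.3519     1,906.4636
  8       375.00       260.1881     2,081.5052
  9       375.00       248.5676     2,237.1085
  10   50,375.00    31,899.6093   318,996.0927
  Σ                 34,604.0454   331,696.8405
Price P = Σ PV = 34,604.0454.
Macaulay duration = Σ(t·PV) / P = 331,696.8405 / 34,604.0454 = 9.58549 half-year periods.
In years: 9.58549 / 2 = 4.79275 years.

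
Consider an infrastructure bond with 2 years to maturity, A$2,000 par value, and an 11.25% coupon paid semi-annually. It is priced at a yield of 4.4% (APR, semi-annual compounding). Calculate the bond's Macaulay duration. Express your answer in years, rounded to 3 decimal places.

1.856 years

Periodic yield y = 0.022. Discount each cash flow and weight by its period:
  t   CF        PV=CF/(1+0.022)^t    t·PV
  1       112.50       110.0783       110.0783
  2       112.50       107.7087       215.4174
  3       112.50       105.3901       316.1703
  4     2,112.50     1,936.3914     7,745.5654
  Σ                  2,259.5684     8,387.2314
Price P = Σ PV = 2,259.5684.
Macaulay duration = Σ(t·PV) / P = 8,387.2314 / 2,259.5684 = 3.71187 half-year periods.
In years: 3.71187 / 2 = 1.85594 years.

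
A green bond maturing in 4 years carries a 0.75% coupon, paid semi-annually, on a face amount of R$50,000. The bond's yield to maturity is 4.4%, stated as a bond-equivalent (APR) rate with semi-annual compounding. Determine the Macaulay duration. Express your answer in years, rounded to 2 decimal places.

3.94 years

Periodic yield y = 0.022. Discount each cash flow and weight by its period:
  t   CF        PV=CF/(1+0.022)^t    t·PV
  1       187.50       183.4638       183.4638
  2       187.50       179.5145       359.0290
  3       187.50       175.6502       526.9505
  4       187.50       171.8691       687.4762
  5       187.50       168.1693       840.8466
  6       187.50       164.5492       987.2955
  7       187.50       161.0071     1,127.0496
  8    50,187.50    42,168.5236   337,348.1891
  Σ                 43,372.7468   342,060.3004
Price P = Σ PV = 43,372.7468.
Macaulay duration = Σ(t·PV) / P = 342,060.3004 / 43,372.7468 = 7.88653 half-year periods.
In years: 7.88653 / 2 = 3.94326 years.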